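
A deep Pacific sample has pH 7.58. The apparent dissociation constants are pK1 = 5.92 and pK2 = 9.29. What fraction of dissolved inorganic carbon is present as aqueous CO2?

α₀ = 1 / (1 + K1/[H⁺] + K1K2/[H⁺]²) = 1 / (1 + 10^+1.66 + 10^-0.05)
   = 1 / (1 + 45.709 + 0.89125) = 1/47.600 = 0.02101

α₀ = 0.0210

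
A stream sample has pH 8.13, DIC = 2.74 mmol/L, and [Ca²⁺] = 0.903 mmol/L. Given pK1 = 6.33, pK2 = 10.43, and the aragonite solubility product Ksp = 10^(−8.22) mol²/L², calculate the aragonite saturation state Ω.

α₂ = 1 / (1 + [H⁺]/K2 + [H⁺]²/(K1K2)) = 1 / (1 + 10^+2.30 + 10^+0.50)
   = 1 / (1 + 199.53 + 3.1623) = 1/203.69 = 0.004909
[CO3²⁻] = α₂ × DIC = 0.004909 × 2.74 = 0.01345 mmol/L = 13.45 μmol/L
Ksp = 10^(−8.22) = 6.026×10^-9
Ω = [Ca²⁺][CO3²⁻]/Ksp = (0.903×10^-3)(1.345×10^-5) / 6.026×10^-9 = 2.02

Ω = 2.02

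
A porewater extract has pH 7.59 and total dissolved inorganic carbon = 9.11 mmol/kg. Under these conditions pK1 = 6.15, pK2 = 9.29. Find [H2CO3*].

α₀ = 1 / (1 + K1/[H⁺] + K1K2/[H⁺]²) = 1 / (1 + 10^+1.44 + 10^-0.26)
   = 1 / (1 + 27.542 + 0.54954) = 1/29.092 = 0.03437
[CO2*] = α₀ × DIC = 0.03437 × 9.11 = 0.313 mmol/kg

[CO2*] = 0.313 mmol/kg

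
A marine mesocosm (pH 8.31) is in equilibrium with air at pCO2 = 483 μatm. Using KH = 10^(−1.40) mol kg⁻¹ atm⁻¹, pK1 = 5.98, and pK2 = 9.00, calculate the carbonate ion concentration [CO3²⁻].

[CO3²⁻] = 0.839 mmol/kg

[CO2*] = KH · pCO2 = 10^(−1.40) × 483×10^-6 = 1.923×10^-5 mol/kg
α₀ = 1/(1 + K1/[H⁺] + K1K2/[H⁺]²) = 1/(1 + 10^+2.33 + 10^+1.64) = 0.003869
DIC = [CO2*]/α₀ = 1.923×10^-5 / 0.003869 = 4.970 mmol/kg
[CO3²⁻] = α₂·DIC; α₂ = 0.1689, so [CO3²⁻] = 0.1689 × 4.970 = 0.839 mmol/kg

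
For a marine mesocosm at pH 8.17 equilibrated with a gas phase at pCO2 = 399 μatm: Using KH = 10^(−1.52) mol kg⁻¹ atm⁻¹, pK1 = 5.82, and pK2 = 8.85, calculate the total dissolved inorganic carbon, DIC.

[CO2*] = KH · pCO2 = 10^(−1.52) × 399×10^-6 = 1.205×10^-5 mol/kg
α₀ = 1/(1 + K1/[H⁺] + K1K2/[H⁺]²) = 1/(1 + 10^+2.35 + 10^+1.67) = 0.003681
DIC = [CO2*]/α₀ = 1.205×10^-5 / 0.003681 = 3.27 mmol/kg

DIC = 3.27 mmol/kg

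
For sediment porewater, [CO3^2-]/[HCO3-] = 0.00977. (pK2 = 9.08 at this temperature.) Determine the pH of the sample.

From K2 = [H⁺][CO3^2-]/[HCO3-]:  pH = pK2 + log₁₀([CO3^2-]/[HCO3-])
log₁₀(0.00977) = -2.010
pH = 9.08 + (-2.010) = 7.07

pH = 7.07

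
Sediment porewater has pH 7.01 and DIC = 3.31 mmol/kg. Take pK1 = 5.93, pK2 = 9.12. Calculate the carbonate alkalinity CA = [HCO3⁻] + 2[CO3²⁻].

CA = 3.08 mmol/kg

CA = [HCO3⁻] + 2[CO3²⁻] = (α₁ + 2α₂)·DIC
At pH 7.01: [H⁺]/K1 = 10^-1.08 = 0.083176, K2/[H⁺] = 10^-2.11 = 0.0077625
α₁ = 1/(1 + 0.083176 + 0.0077625) = 1/1.0909 = 0.9166; α₂ = α₁·K2/[H⁺] = 0.007115
α₁ + 2α₂ = 0.9309
CA = 0.9309 × 3.31 = 3.08 mmol/kg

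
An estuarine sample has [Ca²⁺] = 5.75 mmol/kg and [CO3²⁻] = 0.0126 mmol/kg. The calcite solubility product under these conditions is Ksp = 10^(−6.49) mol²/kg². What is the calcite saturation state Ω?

Ω = 0.224

Ksp = 10^(−6.49) = 3.236×10^-7
Ω = [Ca²⁺][CO3²⁻]/Ksp = (5.75×10^-3)(0.0126×10^-3) / 3.236×10^-7 = 0.224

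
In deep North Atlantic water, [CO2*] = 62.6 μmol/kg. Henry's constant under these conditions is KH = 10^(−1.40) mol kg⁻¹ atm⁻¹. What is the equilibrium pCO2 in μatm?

KH = 10^(−1.40) = 3.981×10^-2 mol kg⁻¹ atm⁻¹
pCO2 = [CO2*]/KH = 62.6×10^-6 / 3.981×10^-2 = 1.57×10^-3 atm = 1570 μatm

pCO2 = 1570 μatm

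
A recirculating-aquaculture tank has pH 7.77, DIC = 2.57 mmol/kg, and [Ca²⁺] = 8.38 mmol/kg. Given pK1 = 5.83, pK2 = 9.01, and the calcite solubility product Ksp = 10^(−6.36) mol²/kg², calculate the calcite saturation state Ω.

α₂ = 1 / (1 + [H⁺]/K2 + [H⁺]²/(K1K2)) = 1 / (1 + 10^+1.24 + 10^-0.70)
   = 1 / (1 + 17.378 + 0.19953) = 1/18.578 = 0.05383
[CO3²⁻] = α₂ × DIC = 0.05383 × 2.57 = 0.1383 mmol/kg
Ksp = 10^(−6.36) = 4.365×10^-7
Ω = [Ca²⁺][CO3²⁻]/Ksp = (8.38×10^-3)(1.383×10^-4) / 4.365×10^-7 = 2.66

Ω = 2.66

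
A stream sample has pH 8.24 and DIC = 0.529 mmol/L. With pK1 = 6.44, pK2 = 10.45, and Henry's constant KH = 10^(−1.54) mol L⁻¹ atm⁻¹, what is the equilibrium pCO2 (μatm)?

pCO2 = 284 μatm

α₀ = 1 / (1 + K1/[H⁺] + K1K2/[H⁺]²) = 1 / (1 + 10^+1.80 + 10^-0.41)
   = 1 / (1 + 63.096 + 0.38905) = 1/64.485 = 0.01551
[CO2*] = α₀ × DIC = 0.01551 × 0.529 = 0.008203 mmol/L = 8.203 μmol/L
pCO2 = [CO2*]/KH = 8.203×10^-6 / 2.884×10^-2 = 284 μatm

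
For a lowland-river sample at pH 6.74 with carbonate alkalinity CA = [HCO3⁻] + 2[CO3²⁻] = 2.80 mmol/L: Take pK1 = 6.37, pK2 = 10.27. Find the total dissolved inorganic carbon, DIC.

CA = [HCO3⁻] + 2[CO3²⁻] = (α₁ + 2α₂)·DIC
At pH 6.74: [H⁺]/K1 = 10^-0.37 = 0.42658, K2/[H⁺] = 10^-3.53 = 0.00029512
α₁ = 1/(1 + 0.42658 + 0.00029512) = 1/1.4269 = 0.7008; α₂ = α₁·K2/[H⁺] = 0.0002068
α₁ + 2α₂ = 0.7012
DIC = CA / (α₁ + 2α₂) = 2.80 / 0.7012 = 3.99 mmol/L

DIC = 3.99 mmol/L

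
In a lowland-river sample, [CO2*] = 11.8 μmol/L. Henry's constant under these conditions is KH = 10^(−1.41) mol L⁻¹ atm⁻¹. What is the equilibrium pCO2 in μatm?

KH = 10^(−1.41) = 3.890×10^-2 mol L⁻¹ atm⁻¹
pCO2 = [CO2*]/KH = 11.8×10^-6 / 3.890×10^-2 = 3.03×10^-4 atm = 303 μatm

pCO2 = 303 μatm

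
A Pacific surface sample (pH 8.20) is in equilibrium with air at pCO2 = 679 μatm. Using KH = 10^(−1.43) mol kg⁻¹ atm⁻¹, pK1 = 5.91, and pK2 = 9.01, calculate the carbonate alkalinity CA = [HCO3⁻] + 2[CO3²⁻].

[CO2*] = KH · pCO2 = 10^(−1.43) × 679×10^-6 = 2.523×10^-5 mol/kg
α₀ = 1/(1 + K1/[H⁺] + K1K2/[H⁺]²) = 1/(1 + 10^+2.29 + 10^+1.48) = 0.004421
DIC = [CO2*]/α₀ = 2.523×10^-5 / 0.004421 = 5.706 mmol/kg
CA = (α₁ + 2α₂)·DIC = (0.8621 + 2×0.1335) × 5.706 = 6.44 mmol/kg

CA = 6.44 mmol/kg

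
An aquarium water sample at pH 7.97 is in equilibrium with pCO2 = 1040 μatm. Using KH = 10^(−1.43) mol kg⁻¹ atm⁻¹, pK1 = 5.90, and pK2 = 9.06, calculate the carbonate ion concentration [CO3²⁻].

[CO3²⁻] = 0.369 mmol/kg

[CO2*] = KH · pCO2 = 10^(−1.43) × 1040×10^-6 = 3.864×10^-5 mol/kg
α₀ = 1/(1 + K1/[H⁺] + K1K2/[H⁺]²) = 1/(1 + 10^+2.07 + 10^+0.98) = 0.007810
DIC = [CO2*]/α₀ = 3.864×10^-5 / 0.007810 = 4.947 mmol/kg
[CO3²⁻] = α₂·DIC; α₂ = 0.07459, so [CO3²⁻] = 0.07459 × 4.947 = 0.369 mmol/kg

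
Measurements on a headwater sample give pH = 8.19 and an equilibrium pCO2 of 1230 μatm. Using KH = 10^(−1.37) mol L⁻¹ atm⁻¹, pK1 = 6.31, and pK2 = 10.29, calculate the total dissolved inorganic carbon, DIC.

DIC = 4.06 mmol/L

[CO2*] = KH · pCO2 = 10^(−1.37) × 1230×10^-6 = 5.247×10^-5 mol/L
α₀ = 1/(1 + K1/[H⁺] + K1K2/[H⁺]²) = 1/(1 + 10^+1.88 + 10^-0.22) = 0.01291
DIC = [CO2*]/α₀ = 5.247×10^-5 / 0.01291 = 4.06 mmol/L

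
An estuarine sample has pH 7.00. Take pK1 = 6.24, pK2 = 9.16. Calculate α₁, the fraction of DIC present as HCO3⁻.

α₁ = 1 / (1 + [H⁺]/K1 + K2/[H⁺]) = 1 / (1 + 10^-0.76 + 10^-2.16)
   = 1 / (1 + 0.17378 + 0.0069183) = 1/1.1807 = 0.8470

α₁ = 0.847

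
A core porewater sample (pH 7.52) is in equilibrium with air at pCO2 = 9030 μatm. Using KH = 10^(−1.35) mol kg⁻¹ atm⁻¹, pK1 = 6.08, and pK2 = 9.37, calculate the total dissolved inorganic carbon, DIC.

DIC = 11.7 mmol/kg

[CO2*] = KH · pCO2 = 10^(−1.35) × 9030×10^-6 = 4.034×10^-4 mol/kg
α₀ = 1/(1 + K1/[H⁺] + K1K2/[H⁺]²) = 1/(1 + 10^+1.44 + 10^-0.41) = 0.03456
DIC = [CO2*]/α₀ = 4.034×10^-4 / 0.03456 = 11.7 mmol/kg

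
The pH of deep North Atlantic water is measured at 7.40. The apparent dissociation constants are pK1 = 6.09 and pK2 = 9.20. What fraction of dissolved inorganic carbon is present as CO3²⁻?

α₂ = 0.0149

α₂ = 1 / (1 + [H⁺]/K2 + [H⁺]²/(K1K2)) = 1 / (1 + 10^+1.80 + 10^+0.49)
   = 1 / (1 + 63.096 + 3.0903) = 1/67.186 = 0.01488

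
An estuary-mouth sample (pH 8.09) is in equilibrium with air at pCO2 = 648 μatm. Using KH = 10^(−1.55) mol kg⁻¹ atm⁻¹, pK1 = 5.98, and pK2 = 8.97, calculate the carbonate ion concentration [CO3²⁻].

[CO3²⁻] = 0.310 mmol/kg

[CO2*] = KH · pCO2 = 10^(−1.55) × 648×10^-6 = 1.826×10^-5 mol/kg
α₀ = 1/(1 + K1/[H⁺] + K1K2/[H⁺]²) = 1/(1 + 10^+2.11 + 10^+1.23) = 0.006812
DIC = [CO2*]/α₀ = 1.826×10^-5 / 0.006812 = 2.681 mmol/kg
[CO3²⁻] = α₂·DIC; α₂ = 0.1157, so [CO3²⁻] = 0.1157 × 2.681 = 0.310 mmol/kg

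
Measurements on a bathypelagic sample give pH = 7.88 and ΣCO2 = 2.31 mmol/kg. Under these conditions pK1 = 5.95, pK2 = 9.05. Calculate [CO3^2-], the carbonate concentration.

α₂ = 1 / (1 + [H⁺]/K2 + [H⁺]²/(K1K2)) = 1 / (1 + 10^+1.17 + 10^-0.76)
   = 1 / (1 + 14.791 + 0.17378) = 1/15.965 = 0.06264
[CO3²⁻] = α₂ × DIC = 0.06264 × 2.31 = 0.145 mmol/kg

[CO3²⁻] = 0.145 mmol/kg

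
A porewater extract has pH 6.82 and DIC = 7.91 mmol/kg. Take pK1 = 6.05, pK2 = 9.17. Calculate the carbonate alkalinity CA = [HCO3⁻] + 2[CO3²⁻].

CA = 6.80 mmol/kg

CA = [HCO3⁻] + 2[CO3²⁻] = (α₁ + 2α₂)·DIC
At pH 6.82: [H⁺]/K1 = 10^-0.77 = 0.16982, K2/[H⁺] = 10^-2.35 = 0.0044668
α₁ = 1/(1 + 0.16982 + 0.0044668) = 1/1.1743 = 0.8516; α₂ = α₁·K2/[H⁺] = 0.003804
α₁ + 2α₂ = 0.8592
CA = 0.8592 × 7.91 = 6.80 mmol/kg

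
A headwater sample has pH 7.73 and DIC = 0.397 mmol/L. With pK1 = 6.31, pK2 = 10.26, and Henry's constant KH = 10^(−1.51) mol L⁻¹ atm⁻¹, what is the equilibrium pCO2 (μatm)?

α₀ = 1 / (1 + K1/[H⁺] + K1K2/[H⁺]²) = 1 / (1 + 10^+1.42 + 10^-1.11)
   = 1 / (1 + 26.303 + 0.077625) = 1/27.380 = 0.03652
[CO2*] = α₀ × DIC = 0.03652 × 0.397 = 0.01450 mmol/L = 14.50 μmol/L
pCO2 = [CO2*]/KH = 1.450×10^-5 / 3.090×10^-2 = 469 μatm

pCO2 = 469 μatm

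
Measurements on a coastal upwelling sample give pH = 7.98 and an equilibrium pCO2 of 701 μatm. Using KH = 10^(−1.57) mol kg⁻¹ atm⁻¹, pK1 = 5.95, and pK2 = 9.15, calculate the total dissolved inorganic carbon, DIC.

[CO2*] = KH · pCO2 = 10^(−1.57) × 701×10^-6 = 1.887×10^-5 mol/kg
α₀ = 1/(1 + K1/[H⁺] + K1K2/[H⁺]²) = 1/(1 + 10^+2.03 + 10^+0.86) = 0.008666
DIC = [CO2*]/α₀ = 1.887×10^-5 / 0.008666 = 2.18 mmol/kg

DIC = 2.18 mmol/kg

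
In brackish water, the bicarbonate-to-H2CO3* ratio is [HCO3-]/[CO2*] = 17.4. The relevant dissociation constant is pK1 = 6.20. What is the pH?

From K1 = [H⁺][HCO3-]/[CO2*]:  pH = pK1 + log₁₀([HCO3-]/[CO2*])
log₁₀(17.4) = +1.241
pH = 6.20 + (+1.241) = 7.44

pH = 7.44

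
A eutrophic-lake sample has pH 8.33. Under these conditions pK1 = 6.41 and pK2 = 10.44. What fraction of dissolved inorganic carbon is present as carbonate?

α₂ = 1 / (1 + [H⁺]/K2 + [H⁺]²/(K1K2)) = 1 / (1 + 10^+2.11 + 10^+0.19)
   = 1 / (1 + 128.82 + 1.5488) = 1/131.37 = 0.007612

α₂ = 0.00761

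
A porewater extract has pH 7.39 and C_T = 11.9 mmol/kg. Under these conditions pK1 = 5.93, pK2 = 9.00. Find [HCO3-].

α₁ = 1 / (1 + [H⁺]/K1 + K2/[H⁺]) = 1 / (1 + 10^-1.46 + 10^-1.61)
   = 1 / (1 + 0.034674 + 0.024547) = 1/1.0592 = 0.9441
[HCO3⁻] = α₁ × DIC = 0.9441 × 11.9 = 11.2 mmol/kg

[HCO3⁻] = 11.2 mmol/kg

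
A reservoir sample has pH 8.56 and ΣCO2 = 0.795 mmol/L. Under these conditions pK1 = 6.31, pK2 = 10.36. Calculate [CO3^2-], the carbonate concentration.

α₂ = 1 / (1 + [H⁺]/K2 + [H⁺]²/(K1K2)) = 1 / (1 + 10^+1.80 + 10^-0.45)
   = 1 / (1 + 63.096 + 0.35481) = 1/64.451 = 0.01552
[CO3²⁻] = α₂ × DIC = 0.01552 × 0.795 = 0.0123 mmol/L = 12.3 μmol/L

[CO3²⁻] = 12.3 μmol/L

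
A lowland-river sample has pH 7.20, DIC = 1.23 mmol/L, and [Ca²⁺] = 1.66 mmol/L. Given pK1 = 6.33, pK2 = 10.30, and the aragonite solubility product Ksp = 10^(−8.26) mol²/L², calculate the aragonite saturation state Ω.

Ω = 0.260

α₂ = 1 / (1 + [H⁺]/K2 + [H⁺]²/(K1K2)) = 1 / (1 + 10^+3.10 + 10^+2.23)
   = 1 / (1 + 1258.9 + 169.82) = 1/1429.7 = 0.0006994
[CO3²⁻] = α₂ × DIC = 0.0006994 × 1.23 = 0.0008603 mmol/L = 0.8603 μmol/L
Ksp = 10^(−8.26) = 5.495×10^-9
Ω = [Ca²⁺][CO3²⁻]/Ksp = (1.66×10^-3)(8.603×10^-7) / 5.495×10^-9 = 0.260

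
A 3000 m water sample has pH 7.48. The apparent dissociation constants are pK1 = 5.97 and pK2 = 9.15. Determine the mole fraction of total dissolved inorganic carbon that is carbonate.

α₂ = 1 / (1 + [H⁺]/K2 + [H⁺]²/(K1K2)) = 1 / (1 + 10^+1.67 + 10^+0.16)
   = 1 / (1 + 46.774 + 1.4454) = 1/49.219 = 0.02032

α₂ = 0.0203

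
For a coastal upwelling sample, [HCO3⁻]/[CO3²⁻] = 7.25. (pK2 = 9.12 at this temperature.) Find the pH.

From K2 = [H⁺][CO3²⁻]/[HCO3⁻]:  pH = pK2 − log₁₀([HCO3⁻]/[CO3²⁻])
log₁₀(7.25) = +0.860
pH = 9.12 − (+0.860) = 8.26

pH = 8.26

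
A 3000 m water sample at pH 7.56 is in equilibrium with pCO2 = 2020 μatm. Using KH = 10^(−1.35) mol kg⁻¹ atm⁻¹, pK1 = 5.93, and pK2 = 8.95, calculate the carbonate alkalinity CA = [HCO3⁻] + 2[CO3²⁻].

[CO2*] = KH · pCO2 = 10^(−1.35) × 2020×10^-6 = 9.023×10^-5 mol/kg
α₀ = 1/(1 + K1/[H⁺] + K1K2/[H⁺]²) = 1/(1 + 10^+1.63 + 10^+0.24) = 0.02203
DIC = [CO2*]/α₀ = 9.023×10^-5 / 0.02203 = 4.096 mmol/kg
CA = (α₁ + 2α₂)·DIC = (0.9397 + 2×0.03828) × 4.096 = 4.16 mmol/kg

CA = 4.16 mmol/kg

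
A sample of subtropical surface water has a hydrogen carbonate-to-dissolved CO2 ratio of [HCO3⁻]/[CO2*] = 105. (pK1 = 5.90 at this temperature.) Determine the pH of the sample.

From K1 = [H⁺][HCO3⁻]/[CO2*]:  pH = pK1 + log₁₀([HCO3⁻]/[CO2*])
log₁₀(105) = +2.021
pH = 5.90 + (+2.021) = 7.92

pH = 7.92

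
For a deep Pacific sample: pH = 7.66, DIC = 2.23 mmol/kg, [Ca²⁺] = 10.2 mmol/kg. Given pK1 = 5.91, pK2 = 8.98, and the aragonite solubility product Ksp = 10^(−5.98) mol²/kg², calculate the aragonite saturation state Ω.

Ω = 0.976

α₂ = 1 / (1 + [H⁺]/K2 + [H⁺]²/(K1K2)) = 1 / (1 + 10^+1.32 + 10^-0.43)
   = 1 / (1 + 20.893 + 0.37154) = 1/22.264 = 0.04491
[CO3²⁻] = α₂ × DIC = 0.04491 × 2.23 = 0.1002 mmol/kg
Ksp = 10^(−5.98) = 1.047×10^-6
Ω = [Ca²⁺][CO3²⁻]/Ksp = (10.2×10^-3)(1.002×10^-4) / 1.047×10^-6 = 0.976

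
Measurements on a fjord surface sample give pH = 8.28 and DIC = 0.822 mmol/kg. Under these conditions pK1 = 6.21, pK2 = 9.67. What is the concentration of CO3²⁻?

α₂ = 1 / (1 + [H⁺]/K2 + [H⁺]²/(K1K2)) = 1 / (1 + 10^+1.39 + 10^-0.68)
   = 1 / (1 + 24.547 + 0.20893) = 1/25.756 = 0.03883
[CO3²⁻] = α₂ × DIC = 0.03883 × 0.822 = 0.0319 mmol/kg

[CO3²⁻] = 0.0319 mmol/kg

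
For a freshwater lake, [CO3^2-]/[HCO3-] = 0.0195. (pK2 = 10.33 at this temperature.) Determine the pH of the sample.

pH = 8.62

From K2 = [H⁺][CO3^2-]/[HCO3-]:  pH = pK2 + log₁₀([CO3^2-]/[HCO3-])
log₁₀(0.0195) = -1.710
pH = 10.33 + (-1.710) = 8.62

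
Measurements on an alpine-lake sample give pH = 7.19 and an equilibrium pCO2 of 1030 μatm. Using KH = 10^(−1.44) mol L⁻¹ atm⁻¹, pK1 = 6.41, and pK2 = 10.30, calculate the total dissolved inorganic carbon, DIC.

DIC = 0.263 mmol/L

[CO2*] = KH · pCO2 = 10^(−1.44) × 1030×10^-6 = 3.740×10^-5 mol/L
α₀ = 1/(1 + K1/[H⁺] + K1K2/[H⁺]²) = 1/(1 + 10^+0.78 + 10^-2.33) = 0.1422
DIC = [CO2*]/α₀ = 3.740×10^-5 / 0.1422 = 0.263 mmol/L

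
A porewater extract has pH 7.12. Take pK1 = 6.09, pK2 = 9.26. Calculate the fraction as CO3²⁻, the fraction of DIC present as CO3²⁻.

α₂ = 0.00658

α₂ = 1 / (1 + [H⁺]/K2 + [H⁺]²/(K1K2)) = 1 / (1 + 10^+2.14 + 10^+1.11)
   = 1 / (1 + 138.04 + 12.882) = 1/151.92 = 0.006582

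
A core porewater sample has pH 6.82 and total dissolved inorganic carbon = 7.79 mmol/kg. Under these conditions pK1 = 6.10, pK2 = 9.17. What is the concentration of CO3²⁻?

α₂ = 1 / (1 + [H⁺]/K2 + [H⁺]²/(K1K2)) = 1 / (1 + 10^+2.35 + 10^+1.63)
   = 1 / (1 + 223.87 + 42.658) = 1/267.53 = 0.003738
[CO3²⁻] = α₂ × DIC = 0.003738 × 7.79 = 0.0291 mmol/kg

[CO3²⁻] = 0.0291 mmol/kg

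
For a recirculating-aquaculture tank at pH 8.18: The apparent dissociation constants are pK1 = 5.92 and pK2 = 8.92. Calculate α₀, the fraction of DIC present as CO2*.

α₀ = 1 / (1 + K1/[H⁺] + K1K2/[H⁺]²) = 1 / (1 + 10^+2.26 + 10^+1.52)
   = 1 / (1 + 181.97 + 33.113) = 1/216.08 = 0.004628

α₀ = 0.00463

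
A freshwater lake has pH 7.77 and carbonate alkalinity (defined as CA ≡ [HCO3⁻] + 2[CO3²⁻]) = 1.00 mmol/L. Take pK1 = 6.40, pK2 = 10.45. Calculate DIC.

DIC = 1.04 mmol/L

CA = [HCO3⁻] + 2[CO3²⁻] = (α₁ + 2α₂)·DIC
At pH 7.77: [H⁺]/K1 = 10^-1.37 = 0.042658, K2/[H⁺] = 10^-2.68 = 0.0020893
α₁ = 1/(1 + 0.042658 + 0.0020893) = 1/1.0447 = 0.9572; α₂ = α₁·K2/[H⁺] = 0.002000
α₁ + 2α₂ = 0.9612
DIC = CA / (α₁ + 2α₂) = 1.00 / 0.9612 = 1.04 mmol/L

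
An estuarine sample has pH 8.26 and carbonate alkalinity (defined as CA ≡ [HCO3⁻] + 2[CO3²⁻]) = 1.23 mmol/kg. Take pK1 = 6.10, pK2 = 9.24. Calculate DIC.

DIC = 1.13 mmol/kg

CA = [HCO3⁻] + 2[CO3²⁻] = (α₁ + 2α₂)·DIC
At pH 8.26: [H⁺]/K1 = 10^-2.16 = 0.0069183, K2/[H⁺] = 10^-0.98 = 0.10471
α₁ = 1/(1 + 0.0069183 + 0.10471) = 1/1.1116 = 0.8996; α₂ = α₁·K2/[H⁺] = 0.09420
α₁ + 2α₂ = 1.0880
DIC = CA / (α₁ + 2α₂) = 1.23 / 1.0880 = 1.13 mmol/kg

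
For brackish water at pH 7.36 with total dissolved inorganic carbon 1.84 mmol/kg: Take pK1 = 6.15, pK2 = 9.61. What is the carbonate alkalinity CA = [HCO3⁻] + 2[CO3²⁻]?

CA = [HCO3⁻] + 2[CO3²⁻] = (α₁ + 2α₂)·DIC
At pH 7.36: [H⁺]/K1 = 10^-1.21 = 0.061660, K2/[H⁺] = 10^-2.25 = 0.0056234
α₁ = 1/(1 + 0.061660 + 0.0056234) = 1/1.0673 = 0.9370; α₂ = α₁·K2/[H⁺] = 0.005269
α₁ + 2α₂ = 0.9475
CA = 0.9475 × 1.84 = 1.74 mmol/kg

CA = 1.74 mmol/kg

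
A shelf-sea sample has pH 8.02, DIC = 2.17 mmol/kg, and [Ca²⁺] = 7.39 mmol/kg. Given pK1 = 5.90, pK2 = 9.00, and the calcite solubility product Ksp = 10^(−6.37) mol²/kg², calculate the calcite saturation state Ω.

Ω = 3.54

α₂ = 1 / (1 + [H⁺]/K2 + [H⁺]²/(K1K2)) = 1 / (1 + 10^+0.98 + 10^-1.14)
   = 1 / (1 + 9.5499 + 0.072444) = 1/10.622 = 0.09414
[CO3²⁻] = α₂ × DIC = 0.09414 × 2.17 = 0.2043 mmol/kg
Ksp = 10^(−6.37) = 4.266×10^-7
Ω = [Ca²⁺][CO3²⁻]/Ksp = (7.39×10^-3)(2.043×10^-4) / 4.266×10^-7 = 3.54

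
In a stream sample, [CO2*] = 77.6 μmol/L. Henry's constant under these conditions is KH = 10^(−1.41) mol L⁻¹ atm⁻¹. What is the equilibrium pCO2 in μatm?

KH = 10^(−1.41) = 3.890×10^-2 mol L⁻¹ atm⁻¹
pCO2 = [CO2*]/KH = 77.6×10^-6 / 3.890×10^-2 = 1.99×10^-3 atm = 1990 μatm

pCO2 = 1990 μatm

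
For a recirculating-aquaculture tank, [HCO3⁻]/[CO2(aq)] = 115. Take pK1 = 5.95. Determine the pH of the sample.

From K1 = [H⁺][HCO3⁻]/[CO2(aq)]:  pH = pK1 + log₁₀([HCO3⁻]/[CO2(aq)])
log₁₀(115) = +2.061
pH = 5.95 + (+2.061) = 8.01

pH = 8.01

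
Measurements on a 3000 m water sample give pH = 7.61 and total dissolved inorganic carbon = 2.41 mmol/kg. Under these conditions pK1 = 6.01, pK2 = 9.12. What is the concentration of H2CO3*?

α₀ = 1 / (1 + K1/[H⁺] + K1K2/[H⁺]²) = 1 / (1 + 10^+1.60 + 10^+0.09)
   = 1 / (1 + 39.811 + 1.2303) = 1/42.041 = 0.02379
[CO2*] = α₀ × DIC = 0.02379 × 2.41 = 0.0573 mmol/kg

[CO2*] = 0.0573 mmol/kg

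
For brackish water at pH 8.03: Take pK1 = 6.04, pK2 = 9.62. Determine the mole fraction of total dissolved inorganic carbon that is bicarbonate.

α₁ = 0.965

α₁ = 1 / (1 + [H⁺]/K1 + K2/[H⁺]) = 1 / (1 + 10^-1.99 + 10^-1.59)
   = 1 / (1 + 0.010233 + 0.025704) = 1/1.0359 = 0.9653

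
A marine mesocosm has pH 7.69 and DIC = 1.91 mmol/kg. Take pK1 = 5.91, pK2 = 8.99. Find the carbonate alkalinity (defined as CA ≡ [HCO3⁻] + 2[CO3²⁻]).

CA = [HCO3⁻] + 2[CO3²⁻] = (α₁ + 2α₂)·DIC
At pH 7.69: [H⁺]/K1 = 10^-1.78 = 0.016596, K2/[H⁺] = 10^-1.30 = 0.050119
α₁ = 1/(1 + 0.016596 + 0.050119) = 1/1.0667 = 0.9375; α₂ = α₁·K2/[H⁺] = 0.04698
α₁ + 2α₂ = 1.0314
CA = 1.0314 × 1.91 = 1.97 mmol/kg

CA = 1.97 mmol/kg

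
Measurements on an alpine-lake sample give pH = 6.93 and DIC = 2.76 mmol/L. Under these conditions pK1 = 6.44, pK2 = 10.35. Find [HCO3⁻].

[HCO3⁻] = 2.08 mmol/L

α₁ = 1 / (1 + [H⁺]/K1 + K2/[H⁺]) = 1 / (1 + 10^-0.49 + 10^-3.42)
   = 1 / (1 + 0.32359 + 0.00038019) = 1/1.3240 = 0.7553
[HCO3⁻] = α₁ × DIC = 0.7553 × 2.76 = 2.08 mmol/L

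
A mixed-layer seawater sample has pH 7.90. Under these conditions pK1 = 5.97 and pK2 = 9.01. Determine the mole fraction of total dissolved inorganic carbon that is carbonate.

α₂ = 1 / (1 + [H⁺]/K2 + [H⁺]²/(K1K2)) = 1 / (1 + 10^+1.11 + 10^-0.82)
   = 1 / (1 + 12.882 + 0.15136) = 1/14.034 = 0.07126

α₂ = 0.0713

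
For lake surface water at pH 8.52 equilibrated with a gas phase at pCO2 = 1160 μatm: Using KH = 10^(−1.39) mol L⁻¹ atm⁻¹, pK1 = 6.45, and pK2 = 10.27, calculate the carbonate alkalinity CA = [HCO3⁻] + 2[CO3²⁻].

CA = 5.75 mmol/L

[CO2*] = KH · pCO2 = 10^(−1.39) × 1160×10^-6 = 4.726×10^-5 mol/L
α₀ = 1/(1 + K1/[H⁺] + K1K2/[H⁺]²) = 1/(1 + 10^+2.07 + 10^+0.32) = 0.008293
DIC = [CO2*]/α₀ = 4.726×10^-5 / 0.008293 = 5.698 mmol/L
CA = (α₁ + 2α₂)·DIC = (0.9744 + 2×0.01733) × 5.698 = 5.75 mmol/L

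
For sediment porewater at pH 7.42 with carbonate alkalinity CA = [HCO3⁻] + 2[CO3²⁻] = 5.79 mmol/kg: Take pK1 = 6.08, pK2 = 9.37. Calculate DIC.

CA = [HCO3⁻] + 2[CO3²⁻] = (α₁ + 2α₂)·DIC
At pH 7.42: [H⁺]/K1 = 10^-1.34 = 0.045709, K2/[H⁺] = 10^-1.95 = 0.011220
α₁ = 1/(1 + 0.045709 + 0.011220) = 1/1.0569 = 0.9461; α₂ = α₁·K2/[H⁺] = 0.01062
α₁ + 2α₂ = 0.9674
DIC = CA / (α₁ + 2α₂) = 5.79 / 0.9674 = 5.99 mmol/kg

DIC = 5.99 mmol/kg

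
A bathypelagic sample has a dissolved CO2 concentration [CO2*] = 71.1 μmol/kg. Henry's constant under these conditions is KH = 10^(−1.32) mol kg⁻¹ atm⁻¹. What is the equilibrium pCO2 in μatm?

pCO2 = 1490 μatm

KH = 10^(−1.32) = 4.786×10^-2 mol kg⁻¹ atm⁻¹
pCO2 = [CO2*]/KH = 71.1×10^-6 / 4.786×10^-2 = 1.49×10^-3 atm = 1490 μatm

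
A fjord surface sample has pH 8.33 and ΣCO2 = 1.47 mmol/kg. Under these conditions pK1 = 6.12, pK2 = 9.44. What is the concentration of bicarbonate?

α₁ = 1 / (1 + [H⁺]/K1 + K2/[H⁺]) = 1 / (1 + 10^-2.21 + 10^-1.11)
   = 1 / (1 + 0.0061660 + 0.077625) = 1/1.0838 = 0.9227
[HCO3⁻] = α₁ × DIC = 0.9227 × 1.47 = 1.36 mmol/kg

[HCO3⁻] = 1.36 mmol/kg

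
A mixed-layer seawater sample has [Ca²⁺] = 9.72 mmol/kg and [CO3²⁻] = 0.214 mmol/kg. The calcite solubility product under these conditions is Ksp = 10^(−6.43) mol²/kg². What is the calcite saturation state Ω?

Ksp = 10^(−6.43) = 3.715×10^-7
Ω = [Ca²⁺][CO3²⁻]/Ksp = (9.72×10^-3)(0.214×10^-3) / 3.715×10^-7 = 5.60

Ω = 5.60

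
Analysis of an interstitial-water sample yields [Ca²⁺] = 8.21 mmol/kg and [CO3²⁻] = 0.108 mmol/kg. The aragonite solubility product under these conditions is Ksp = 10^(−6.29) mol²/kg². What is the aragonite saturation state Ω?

Ksp = 10^(−6.29) = 5.129×10^-7
Ω = [Ca²⁺][CO3²⁻]/Ksp = (8.21×10^-3)(0.108×10^-3) / 5.129×10^-7 = 1.73

Ω = 1.73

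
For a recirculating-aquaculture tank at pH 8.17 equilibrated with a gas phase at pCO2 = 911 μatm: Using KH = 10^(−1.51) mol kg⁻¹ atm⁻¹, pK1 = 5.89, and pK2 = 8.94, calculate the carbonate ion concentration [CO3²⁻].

[CO3²⁻] = 0.911 mmol/kg

[CO2*] = KH · pCO2 = 10^(−1.51) × 911×10^-6 = 2.815×10^-5 mol/kg
α₀ = 1/(1 + K1/[H⁺] + K1K2/[H⁺]²) = 1/(1 + 10^+2.28 + 10^+1.51) = 0.004466
DIC = [CO2*]/α₀ = 2.815×10^-5 / 0.004466 = 6.304 mmol/kg
[CO3²⁻] = α₂·DIC; α₂ = 0.1445, so [CO3²⁻] = 0.1445 × 6.304 = 0.911 mmol/kg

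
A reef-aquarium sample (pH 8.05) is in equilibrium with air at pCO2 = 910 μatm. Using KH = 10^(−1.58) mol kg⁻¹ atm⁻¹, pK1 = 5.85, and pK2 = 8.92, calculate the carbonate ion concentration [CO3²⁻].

[CO3²⁻] = 0.512 mmol/kg

[CO2*] = KH · pCO2 = 10^(−1.58) × 910×10^-6 = 2.394×10^-5 mol/kg
α₀ = 1/(1 + K1/[H⁺] + K1K2/[H⁺]²) = 1/(1 + 10^+2.20 + 10^+1.33) = 0.005529
DIC = [CO2*]/α₀ = 2.394×10^-5 / 0.005529 = 4.329 mmol/kg
[CO3²⁻] = α₂·DIC; α₂ = 0.1182, so [CO3²⁻] = 0.1182 × 4.329 = 0.512 mmol/kg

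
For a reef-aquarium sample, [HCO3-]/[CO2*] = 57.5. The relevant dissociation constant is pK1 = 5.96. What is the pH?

From K1 = [H⁺][HCO3-]/[CO2*]:  pH = pK1 + log₁₀([HCO3-]/[CO2*])
log₁₀(57.5) = +1.760
pH = 5.96 + (+1.760) = 7.72

pH = 7.72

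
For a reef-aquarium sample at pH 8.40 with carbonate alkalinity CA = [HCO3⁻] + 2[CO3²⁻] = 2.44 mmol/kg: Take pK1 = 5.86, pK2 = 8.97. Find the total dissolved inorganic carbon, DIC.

DIC = 2.02 mmol/kg

CA = [HCO3⁻] + 2[CO3²⁻] = (α₁ + 2α₂)·DIC
At pH 8.40: [H⁺]/K1 = 10^-2.54 = 0.0028840, K2/[H⁺] = 10^-0.57 = 0.26915
α₁ = 1/(1 + 0.0028840 + 0.26915) = 1/1.2720 = 0.7861; α₂ = α₁·K2/[H⁺] = 0.2116
α₁ + 2α₂ = 1.2093
DIC = CA / (α₁ + 2α₂) = 2.44 / 1.2093 = 2.02 mmol/kg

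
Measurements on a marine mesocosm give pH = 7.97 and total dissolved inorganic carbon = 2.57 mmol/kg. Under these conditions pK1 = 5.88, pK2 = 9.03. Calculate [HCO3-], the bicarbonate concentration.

α₁ = 1 / (1 + [H⁺]/K1 + K2/[H⁺]) = 1 / (1 + 10^-2.09 + 10^-1.06)
   = 1 / (1 + 0.0081283 + 0.087096) = 1/1.0952 = 0.9131
[HCO3⁻] = α₁ × DIC = 0.9131 × 2.57 = 2.35 mmol/kg

[HCO3⁻] = 2.35 mmol/kg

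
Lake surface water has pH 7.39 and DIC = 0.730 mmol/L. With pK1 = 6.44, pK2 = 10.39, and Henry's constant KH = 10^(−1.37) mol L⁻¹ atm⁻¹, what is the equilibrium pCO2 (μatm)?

α₀ = 1 / (1 + K1/[H⁺] + K1K2/[H⁺]²) = 1 / (1 + 10^+0.95 + 10^-2.05)
   = 1 / (1 + 8.9125 + 0.0089125) = 1/9.9214 = 0.1008
[CO2*] = α₀ × DIC = 0.1008 × 0.730 = 0.07358 mmol/L
pCO2 = [CO2*]/KH = 7.358×10^-5 / 4.266×10^-2 = 1720 μatm

pCO2 = 1720 μatm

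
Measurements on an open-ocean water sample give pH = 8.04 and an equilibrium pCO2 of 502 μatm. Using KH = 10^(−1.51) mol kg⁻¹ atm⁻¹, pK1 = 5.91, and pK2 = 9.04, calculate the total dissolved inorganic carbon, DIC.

DIC = 2.32 mmol/kg

[CO2*] = KH · pCO2 = 10^(−1.51) × 502×10^-6 = 1.551×10^-5 mol/kg
α₀ = 1/(1 + K1/[H⁺] + K1K2/[H⁺]²) = 1/(1 + 10^+2.13 + 10^+1.13) = 0.006694
DIC = [CO2*]/α₀ = 1.551×10^-5 / 0.006694 = 2.32 mmol/kg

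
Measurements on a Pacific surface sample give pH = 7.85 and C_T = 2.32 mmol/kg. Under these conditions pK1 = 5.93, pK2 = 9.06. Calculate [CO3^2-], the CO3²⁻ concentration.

α₂ = 1 / (1 + [H⁺]/K2 + [H⁺]²/(K1K2)) = 1 / (1 + 10^+1.21 + 10^-0.71)
   = 1 / (1 + 16.218 + 0.19498) = 1/17.413 = 0.05743
[CO3²⁻] = α₂ × DIC = 0.05743 × 2.32 = 0.133 mmol/kg

[CO3²⁻] = 0.133 mmol/kg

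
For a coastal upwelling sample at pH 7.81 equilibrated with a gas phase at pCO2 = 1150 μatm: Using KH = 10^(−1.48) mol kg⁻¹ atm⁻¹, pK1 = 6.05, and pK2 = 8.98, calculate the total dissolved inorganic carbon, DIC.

[CO2*] = KH · pCO2 = 10^(−1.48) × 1150×10^-6 = 3.808×10^-5 mol/kg
α₀ = 1/(1 + K1/[H⁺] + K1K2/[H⁺]²) = 1/(1 + 10^+1.76 + 10^+0.59) = 0.01602
DIC = [CO2*]/α₀ = 3.808×10^-5 / 0.01602 = 2.38 mmol/kg

DIC = 2.38 mmol/kg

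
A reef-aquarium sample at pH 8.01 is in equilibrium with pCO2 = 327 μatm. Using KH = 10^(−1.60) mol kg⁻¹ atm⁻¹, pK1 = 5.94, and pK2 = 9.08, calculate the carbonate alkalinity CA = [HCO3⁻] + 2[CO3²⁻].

[CO2*] = KH · pCO2 = 10^(−1.60) × 327×10^-6 = 8.214×10^-6 mol/kg
α₀ = 1/(1 + K1/[H⁺] + K1K2/[H⁺]²) = 1/(1 + 10^+2.07 + 10^+1.00) = 0.007783
DIC = [CO2*]/α₀ = 8.214×10^-6 / 0.007783 = 1.055 mmol/kg
CA = (α₁ + 2α₂)·DIC = (0.9144 + 2×0.07783) × 1.055 = 1.13 mmol/kg

CA = 1.13 mmol/kg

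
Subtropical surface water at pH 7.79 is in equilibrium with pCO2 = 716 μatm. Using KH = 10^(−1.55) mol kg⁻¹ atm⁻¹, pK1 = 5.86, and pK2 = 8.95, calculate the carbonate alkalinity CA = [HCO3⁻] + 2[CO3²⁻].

CA = 1.96 mmol/kg

[CO2*] = KH · pCO2 = 10^(−1.55) × 716×10^-6 = 2.018×10^-5 mol/kg
α₀ = 1/(1 + K1/[H⁺] + K1K2/[H⁺]²) = 1/(1 + 10^+1.93 + 10^+0.77) = 0.01087
DIC = [CO2*]/α₀ = 2.018×10^-5 / 0.01087 = 1.857 mmol/kg
CA = (α₁ + 2α₂)·DIC = (0.9251 + 2×0.06400) × 1.857 = 1.96 mmol/kg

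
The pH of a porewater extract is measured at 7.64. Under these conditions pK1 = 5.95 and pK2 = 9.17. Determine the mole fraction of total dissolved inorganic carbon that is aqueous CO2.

α₀ = 0.0194

α₀ = 1 / (1 + K1/[H⁺] + K1K2/[H⁺]²) = 1 / (1 + 10^+1.69 + 10^+0.16)
   = 1 / (1 + 48.978 + 1.4454) = 1/51.423 = 0.01945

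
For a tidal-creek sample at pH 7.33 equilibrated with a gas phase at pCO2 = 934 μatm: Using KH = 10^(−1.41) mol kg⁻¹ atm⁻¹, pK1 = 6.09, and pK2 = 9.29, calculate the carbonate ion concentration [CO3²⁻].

[CO3²⁻] = 6.92 μmol/kg

[CO2*] = KH · pCO2 = 10^(−1.41) × 934×10^-6 = 3.634×10^-5 mol/kg
α₀ = 1/(1 + K1/[H⁺] + K1K2/[H⁺]²) = 1/(1 + 10^+1.24 + 10^-0.72) = 0.05385
DIC = [CO2*]/α₀ = 3.634×10^-5 / 0.05385 = 0.6747 mmol/kg
[CO3²⁻] = α₂·DIC; α₂ = 0.01026, so [CO3²⁻] = 0.01026 × 0.6747 = 0.00692 mmol/kg = 6.92 μmol/kg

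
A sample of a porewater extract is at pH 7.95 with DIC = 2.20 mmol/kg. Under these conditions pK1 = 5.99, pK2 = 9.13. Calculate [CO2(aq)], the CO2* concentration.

[CO2*] = 0.0224 mmol/kg

α₀ = 1 / (1 + K1/[H⁺] + K1K2/[H⁺]²) = 1 / (1 + 10^+1.96 + 10^+0.78)
   = 1 / (1 + 91.201 + 6.0256) = 1/98.227 = 0.01018
[CO2*] = α₀ × DIC = 0.01018 × 2.20 = 0.0224 mmol/kg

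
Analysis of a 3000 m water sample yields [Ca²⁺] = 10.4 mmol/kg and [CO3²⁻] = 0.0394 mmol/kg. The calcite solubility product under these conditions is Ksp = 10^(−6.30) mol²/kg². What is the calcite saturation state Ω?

Ω = 0.818

Ksp = 10^(−6.30) = 5.012×10^-7
Ω = [Ca²⁺][CO3²⁻]/Ksp = (10.4×10^-3)(0.0394×10^-3) / 5.012×10^-7 = 0.818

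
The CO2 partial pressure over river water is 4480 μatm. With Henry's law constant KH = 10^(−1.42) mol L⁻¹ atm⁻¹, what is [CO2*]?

[CO2*] = 170 μmol/L

KH = 10^(−1.42) = 3.802×10^-2 mol L⁻¹ atm⁻¹
[CO2*] = KH · pCO2 = 3.802×10^-2 × 4480×10^-6 atm = 1.70×10^-4 mol/L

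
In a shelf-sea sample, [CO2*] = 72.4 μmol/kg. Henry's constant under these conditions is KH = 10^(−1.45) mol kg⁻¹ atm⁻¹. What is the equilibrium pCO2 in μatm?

pCO2 = 2040 μatm

KH = 10^(−1.45) = 3.548×10^-2 mol kg⁻¹ atm⁻¹
pCO2 = [CO2*]/KH = 72.4×10^-6 / 3.548×10^-2 = 2.04×10^-3 atm = 2040 μatm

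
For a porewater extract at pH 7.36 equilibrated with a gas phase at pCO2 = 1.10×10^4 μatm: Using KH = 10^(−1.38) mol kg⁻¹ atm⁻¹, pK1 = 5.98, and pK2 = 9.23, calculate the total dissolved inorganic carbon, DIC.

DIC = 11.6 mmol/kg

[CO2*] = KH · pCO2 = 10^(−1.38) × 1.10×10^4×10^-6 = 4.586×10^-4 mol/kg
α₀ = 1/(1 + K1/[H⁺] + K1K2/[H⁺]²) = 1/(1 + 10^+1.38 + 10^-0.49) = 0.03951
DIC = [CO2*]/α₀ = 4.586×10^-4 / 0.03951 = 11.6 mmol/kg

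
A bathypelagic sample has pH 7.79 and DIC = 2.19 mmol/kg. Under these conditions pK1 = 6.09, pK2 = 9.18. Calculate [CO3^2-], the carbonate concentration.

α₂ = 1 / (1 + [H⁺]/K2 + [H⁺]²/(K1K2)) = 1 / (1 + 10^+1.39 + 10^-0.31)
   = 1 / (1 + 24.547 + 0.48978) = 1/26.037 = 0.03841
[CO3²⁻] = α₂ × DIC = 0.03841 × 2.19 = 0.0841 mmol/kg

[CO3²⁻] = 0.0841 mmol/kg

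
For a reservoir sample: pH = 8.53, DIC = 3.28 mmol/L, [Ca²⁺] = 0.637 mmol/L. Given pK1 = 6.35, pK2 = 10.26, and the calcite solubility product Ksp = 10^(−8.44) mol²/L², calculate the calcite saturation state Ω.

α₂ = 1 / (1 + [H⁺]/K2 + [H⁺]²/(K1K2)) = 1 / (1 + 10^+1.73 + 10^-0.45)
   = 1 / (1 + 53.703 + 0.35481) = 1/55.058 = 0.01816
[CO3²⁻] = α₂ × DIC = 0.01816 × 3.28 = 0.05957 mmol/L
Ksp = 10^(−8.44) = 3.631×10^-9
Ω = [Ca²⁺][CO3²⁻]/Ksp = (0.637×10^-3)(5.957×10^-5) / 3.631×10^-9 = 10.5

Ω = 10.5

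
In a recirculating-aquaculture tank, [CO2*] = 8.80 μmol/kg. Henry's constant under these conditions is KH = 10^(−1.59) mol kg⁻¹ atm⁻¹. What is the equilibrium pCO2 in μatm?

KH = 10^(−1.59) = 2.570×10^-2 mol kg⁻¹ atm⁻¹
pCO2 = [CO2*]/KH = 8.80×10^-6 / 2.570×10^-2 = 3.42×10^-4 atm = 342 μatm

pCO2 = 342 μatm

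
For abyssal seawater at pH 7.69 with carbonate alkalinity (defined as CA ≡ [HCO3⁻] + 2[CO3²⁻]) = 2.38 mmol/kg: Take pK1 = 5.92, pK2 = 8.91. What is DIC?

DIC = 2.29 mmol/kg

CA = [HCO3⁻] + 2[CO3²⁻] = (α₁ + 2α₂)·DIC
At pH 7.69: [H⁺]/K1 = 10^-1.77 = 0.016982, K2/[H⁺] = 10^-1.22 = 0.060256
α₁ = 1/(1 + 0.016982 + 0.060256) = 1/1.0772 = 0.9283; α₂ = α₁·K2/[H⁺] = 0.05594
α₁ + 2α₂ = 1.0402
DIC = CA / (α₁ + 2α₂) = 2.38 / 1.0402 = 2.29 mmol/kg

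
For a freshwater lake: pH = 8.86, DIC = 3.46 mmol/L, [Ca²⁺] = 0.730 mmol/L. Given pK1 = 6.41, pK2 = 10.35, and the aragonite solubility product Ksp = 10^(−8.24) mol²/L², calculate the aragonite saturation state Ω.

Ω = 13.7

α₂ = 1 / (1 + [H⁺]/K2 + [H⁺]²/(K1K2)) = 1 / (1 + 10^+1.49 + 10^-0.96)
   = 1 / (1 + 30.903 + 0.10965) = 1/32.013 = 0.03124
[CO3²⁻] = α₂ × DIC = 0.03124 × 3.46 = 0.1081 mmol/L
Ksp = 10^(−8.24) = 5.754×10^-9
Ω = [Ca²⁺][CO3²⁻]/Ksp = (0.730×10^-3)(1.081×10^-4) / 5.754×10^-9 = 13.7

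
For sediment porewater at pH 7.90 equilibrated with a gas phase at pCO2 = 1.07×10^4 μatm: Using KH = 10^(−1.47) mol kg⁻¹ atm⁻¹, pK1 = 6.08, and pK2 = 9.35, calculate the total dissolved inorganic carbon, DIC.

[CO2*] = KH · pCO2 = 10^(−1.47) × 1.07×10^4×10^-6 = 3.626×10^-4 mol/kg
α₀ = 1/(1 + K1/[H⁺] + K1K2/[H⁺]²) = 1/(1 + 10^+1.82 + 10^+0.37) = 0.01441
DIC = [CO2*]/α₀ = 3.626×10^-4 / 0.01441 = 25.2 mmol/kg

DIC = 25.2 mmol/kg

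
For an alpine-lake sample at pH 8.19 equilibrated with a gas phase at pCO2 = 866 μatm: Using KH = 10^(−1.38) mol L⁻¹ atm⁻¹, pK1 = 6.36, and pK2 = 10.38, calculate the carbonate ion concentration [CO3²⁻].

[CO3²⁻] = 15.8 μmol/L

[CO2*] = KH · pCO2 = 10^(−1.38) × 866×10^-6 = 3.610×10^-5 mol/L
α₀ = 1/(1 + K1/[H⁺] + K1K2/[H⁺]²) = 1/(1 + 10^+1.83 + 10^-0.36) = 0.01448
DIC = [CO2*]/α₀ = 3.610×10^-5 / 0.01448 = 2.493 mmol/L
[CO3²⁻] = α₂·DIC; α₂ = 0.006322, so [CO3²⁻] = 0.006322 × 2.493 = 0.0158 mmol/L = 15.8 μmol/L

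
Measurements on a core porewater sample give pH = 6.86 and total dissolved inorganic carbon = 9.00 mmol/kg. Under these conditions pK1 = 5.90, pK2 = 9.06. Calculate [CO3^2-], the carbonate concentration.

[CO3²⁻] = 0.0509 mmol/kg

α₂ = 1 / (1 + [H⁺]/K2 + [H⁺]²/(K1K2)) = 1 / (1 + 10^+2.20 + 10^+1.24)
   = 1 / (1 + 158.49 + 17.378) = 1/176.87 = 0.005654
[CO3²⁻] = α₂ × DIC = 0.005654 × 9.00 = 0.0509 mmol/kg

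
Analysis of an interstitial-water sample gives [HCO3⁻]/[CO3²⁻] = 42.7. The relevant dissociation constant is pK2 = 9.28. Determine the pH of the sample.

From K2 = [H⁺][CO3²⁻]/[HCO3⁻]:  pH = pK2 − log₁₀([HCO3⁻]/[CO3²⁻])
log₁₀(42.7) = +1.630
pH = 9.28 − (+1.630) = 7.65

pH = 7.65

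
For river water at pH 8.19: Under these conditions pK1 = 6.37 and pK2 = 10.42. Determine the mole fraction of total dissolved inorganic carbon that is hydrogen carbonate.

α₁ = 1 / (1 + [H⁺]/K1 + K2/[H⁺]) = 1 / (1 + 10^-1.82 + 10^-2.23)
   = 1 / (1 + 0.015136 + 0.0058884) = 1/1.0210 = 0.9794

α₁ = 0.979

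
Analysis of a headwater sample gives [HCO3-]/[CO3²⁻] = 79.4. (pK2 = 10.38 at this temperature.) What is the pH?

From K2 = [H⁺][CO3²⁻]/[HCO3-]:  pH = pK2 − log₁₀([HCO3-]/[CO3²⁻])
log₁₀(79.4) = +1.900
pH = 10.38 − (+1.900) = 8.48

pH = 8.48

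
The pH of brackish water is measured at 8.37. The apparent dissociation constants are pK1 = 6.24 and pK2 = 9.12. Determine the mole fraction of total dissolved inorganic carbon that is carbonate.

α₂ = 1 / (1 + [H⁺]/K2 + [H⁺]²/(K1K2)) = 1 / (1 + 10^+0.75 + 10^-1.38)
   = 1 / (1 + 5.6234 + 0.041687) = 1/6.6651 = 0.1500

α₂ = 0.150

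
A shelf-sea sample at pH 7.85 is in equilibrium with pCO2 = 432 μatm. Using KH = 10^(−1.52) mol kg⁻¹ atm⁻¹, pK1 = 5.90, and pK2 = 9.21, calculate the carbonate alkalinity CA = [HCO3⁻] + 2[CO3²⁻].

[CO2*] = KH · pCO2 = 10^(−1.52) × 432×10^-6 = 1.305×10^-5 mol/kg
α₀ = 1/(1 + K1/[H⁺] + K1K2/[H⁺]²) = 1/(1 + 10^+1.95 + 10^+0.59) = 0.01064
DIC = [CO2*]/α₀ = 1.305×10^-5 / 0.01064 = 1.227 mmol/kg
CA = (α₁ + 2α₂)·DIC = (0.9480 + 2×0.04138) × 1.227 = 1.26 mmol/kg

CA = 1.26 mmol/kg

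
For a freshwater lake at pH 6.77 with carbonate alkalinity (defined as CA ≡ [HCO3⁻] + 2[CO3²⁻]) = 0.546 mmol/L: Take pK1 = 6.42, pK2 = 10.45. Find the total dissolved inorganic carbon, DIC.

DIC = 0.790 mmol/L

CA = [HCO3⁻] + 2[CO3²⁻] = (α₁ + 2α₂)·DIC
At pH 6.77: [H⁺]/K1 = 10^-0.35 = 0.44668, K2/[H⁺] = 10^-3.68 = 0.00020893
α₁ = 1/(1 + 0.44668 + 0.00020893) = 1/1.4469 = 0.6911; α₂ = α₁·K2/[H⁺] = 0.0001444
α₁ + 2α₂ = 0.6914
DIC = CA / (α₁ + 2α₂) = 0.546 / 0.6914 = 0.790 mmol/L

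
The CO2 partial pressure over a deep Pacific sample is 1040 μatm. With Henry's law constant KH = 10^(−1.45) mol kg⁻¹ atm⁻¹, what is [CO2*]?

KH = 10^(−1.45) = 3.548×10^-2 mol kg⁻¹ atm⁻¹
[CO2*] = KH · pCO2 = 3.548×10^-2 × 1040×10^-6 atm = 3.69×10^-5 mol/kg

[CO2*] = 36.9 μmol/kg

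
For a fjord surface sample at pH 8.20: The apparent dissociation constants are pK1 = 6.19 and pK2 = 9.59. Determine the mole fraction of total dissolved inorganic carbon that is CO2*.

α₀ = 0.00930

α₀ = 1 / (1 + K1/[H⁺] + K1K2/[H⁺]²) = 1 / (1 + 10^+2.01 + 10^+0.62)
   = 1 / (1 + 102.33 + 4.1687) = 1/107.50 = 0.009302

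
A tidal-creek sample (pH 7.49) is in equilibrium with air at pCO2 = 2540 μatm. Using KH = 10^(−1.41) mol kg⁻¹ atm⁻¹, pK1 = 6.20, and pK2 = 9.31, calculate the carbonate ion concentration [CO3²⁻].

[CO2*] = KH · pCO2 = 10^(−1.41) × 2540×10^-6 = 9.882×10^-5 mol/kg
α₀ = 1/(1 + K1/[H⁺] + K1K2/[H⁺]²) = 1/(1 + 10^+1.29 + 10^-0.53) = 0.04809
DIC = [CO2*]/α₀ = 9.882×10^-5 / 0.04809 = 2.055 mmol/kg
[CO3²⁻] = α₂·DIC; α₂ = 0.01419, so [CO3²⁻] = 0.01419 × 2.055 = 0.0292 mmol/kg

[CO3²⁻] = 0.0292 mmol/kg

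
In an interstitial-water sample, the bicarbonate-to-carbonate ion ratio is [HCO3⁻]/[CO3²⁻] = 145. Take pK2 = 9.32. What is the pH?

From K2 = [H⁺][CO3²⁻]/[HCO3⁻]:  pH = pK2 − log₁₀([HCO3⁻]/[CO3²⁻])
log₁₀(145) = +2.161
pH = 9.32 − (+2.161) = 7.16

pH = 7.16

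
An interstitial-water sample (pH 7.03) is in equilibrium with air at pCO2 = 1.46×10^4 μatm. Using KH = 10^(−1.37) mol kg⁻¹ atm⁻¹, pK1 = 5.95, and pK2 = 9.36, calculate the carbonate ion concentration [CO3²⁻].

[CO2*] = KH · pCO2 = 10^(−1.37) × 1.46×10^4×10^-6 = 6.228×10^-4 mol/kg
α₀ = 1/(1 + K1/[H⁺] + K1K2/[H⁺]²) = 1/(1 + 10^+1.08 + 10^-1.25) = 0.07646
DIC = [CO2*]/α₀ = 6.228×10^-4 / 0.07646 = 8.146 mmol/kg
[CO3²⁻] = α₂·DIC; α₂ = 0.004300, so [CO3²⁻] = 0.004300 × 8.146 = 0.0350 mmol/kg

[CO3²⁻] = 0.0350 mmol/kg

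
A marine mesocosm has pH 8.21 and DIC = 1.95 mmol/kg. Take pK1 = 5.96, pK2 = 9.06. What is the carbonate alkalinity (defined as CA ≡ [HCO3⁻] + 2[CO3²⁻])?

CA = 2.18 mmol/kg

CA = [HCO3⁻] + 2[CO3²⁻] = (α₁ + 2α₂)·DIC
At pH 8.21: [H⁺]/K1 = 10^-2.25 = 0.0056234, K2/[H⁺] = 10^-0.85 = 0.14125
α₁ = 1/(1 + 0.0056234 + 0.14125) = 1/1.1469 = 0.8719; α₂ = α₁·K2/[H⁺] = 0.1232
α₁ + 2α₂ = 1.1183
CA = 1.1183 × 1.95 = 2.18 mmol/kg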